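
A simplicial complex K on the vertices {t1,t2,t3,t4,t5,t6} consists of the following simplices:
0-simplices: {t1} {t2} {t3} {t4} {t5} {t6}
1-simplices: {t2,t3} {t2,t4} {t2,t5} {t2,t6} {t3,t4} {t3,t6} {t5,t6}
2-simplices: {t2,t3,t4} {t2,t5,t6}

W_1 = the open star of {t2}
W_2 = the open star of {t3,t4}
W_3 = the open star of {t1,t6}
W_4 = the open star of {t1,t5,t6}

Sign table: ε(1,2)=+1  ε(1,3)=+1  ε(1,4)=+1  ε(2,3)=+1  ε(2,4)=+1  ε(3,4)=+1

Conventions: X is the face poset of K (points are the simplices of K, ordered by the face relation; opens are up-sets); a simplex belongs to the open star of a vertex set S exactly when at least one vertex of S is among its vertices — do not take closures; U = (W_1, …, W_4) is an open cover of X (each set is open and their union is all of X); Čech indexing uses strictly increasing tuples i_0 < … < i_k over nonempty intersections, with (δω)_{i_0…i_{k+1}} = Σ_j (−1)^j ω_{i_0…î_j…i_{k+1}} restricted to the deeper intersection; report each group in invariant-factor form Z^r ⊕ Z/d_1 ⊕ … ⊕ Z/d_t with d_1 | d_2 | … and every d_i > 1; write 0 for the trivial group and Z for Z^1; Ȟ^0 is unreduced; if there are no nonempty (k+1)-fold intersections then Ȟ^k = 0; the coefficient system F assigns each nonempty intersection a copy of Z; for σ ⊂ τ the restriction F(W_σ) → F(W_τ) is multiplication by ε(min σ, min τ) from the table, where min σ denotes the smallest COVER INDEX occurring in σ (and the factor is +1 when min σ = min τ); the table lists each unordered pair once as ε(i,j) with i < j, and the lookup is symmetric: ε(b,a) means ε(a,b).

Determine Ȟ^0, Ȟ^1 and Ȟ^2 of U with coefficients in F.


Ȟ^0 ≅ Z, Ȟ^1 ≅ Z, Ȟ^2 ≅ 0

nerve of the cover:
  W1={{t2},{t2,t3},{t2,t4},{t2,t5},{t2,t6},{t2,t3,t4},{t2,t5,t6}} W2={{t3},{t4},{t2,t3},{t2,t4},{t3,t4},{t3,t6},{t2,t3,t4}} W3={{t1},{t6},{t2,t6},{t3,t6},{t5,t6},{t2,t5,t6}} W4={{t1},{t5},{t6},{t2,t5},{t2,t6},{t3,t6},{t5,t6},{t2,t5,t6}}
  W12={{t2,t3},{t2,t4},{t2,t3,t4}} W13={{t2,t6},{t2,t5,t6}} W14={{t2,t5},{t2,t6},{t2,t5,t6}} W23={{t3,t6}} W24={{t3,t6}} W34={{t1},{t6},{t2,t6},{t3,t6},{t5,t6},{t2,t5,t6}}
  W134={{t2,t6},{t2,t5,t6}} W234={{t3,t6}}
C dims 4,6,2; δ0: rk 3, SNF 1^3; δ1: rk 2, SNF 1^2
Ȟ^0 = (4 − 3) − 0 = 1, so Ȟ^0 ≅ Z
Ȟ^1 = (6 − 2) − 3 = 1, so Ȟ^1 ≅ Z
Ȟ^2 = (2 − 0) − 2 = 0, so Ȟ^2 ≅ 0


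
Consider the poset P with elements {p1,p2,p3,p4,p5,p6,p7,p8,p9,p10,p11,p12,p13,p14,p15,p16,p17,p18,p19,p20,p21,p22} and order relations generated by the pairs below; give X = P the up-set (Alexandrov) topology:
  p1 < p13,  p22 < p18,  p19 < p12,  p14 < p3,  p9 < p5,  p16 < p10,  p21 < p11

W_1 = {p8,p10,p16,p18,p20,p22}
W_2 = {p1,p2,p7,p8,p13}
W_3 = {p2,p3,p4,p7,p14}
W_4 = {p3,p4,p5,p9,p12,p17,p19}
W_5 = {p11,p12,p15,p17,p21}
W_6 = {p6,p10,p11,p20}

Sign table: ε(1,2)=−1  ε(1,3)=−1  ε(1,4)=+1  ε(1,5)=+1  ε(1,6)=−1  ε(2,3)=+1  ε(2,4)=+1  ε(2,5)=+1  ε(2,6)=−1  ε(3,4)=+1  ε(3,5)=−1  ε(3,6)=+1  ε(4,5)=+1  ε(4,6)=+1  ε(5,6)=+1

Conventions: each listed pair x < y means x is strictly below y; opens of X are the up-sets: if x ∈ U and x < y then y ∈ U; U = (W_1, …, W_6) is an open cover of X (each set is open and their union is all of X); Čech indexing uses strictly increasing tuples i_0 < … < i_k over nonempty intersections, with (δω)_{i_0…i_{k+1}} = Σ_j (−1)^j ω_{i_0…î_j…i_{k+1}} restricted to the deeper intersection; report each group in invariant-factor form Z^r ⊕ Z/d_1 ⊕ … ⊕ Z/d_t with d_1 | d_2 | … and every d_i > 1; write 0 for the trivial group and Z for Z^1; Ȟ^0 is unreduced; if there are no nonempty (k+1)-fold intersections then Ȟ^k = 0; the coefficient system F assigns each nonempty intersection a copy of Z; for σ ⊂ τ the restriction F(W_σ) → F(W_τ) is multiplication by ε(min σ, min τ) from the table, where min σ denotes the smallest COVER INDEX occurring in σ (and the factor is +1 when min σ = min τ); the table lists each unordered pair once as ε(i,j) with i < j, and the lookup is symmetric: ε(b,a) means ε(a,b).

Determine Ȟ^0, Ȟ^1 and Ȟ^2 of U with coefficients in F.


cover nerve:
  W12={p8} W16={p10,p20} W23={p2,p7} W34={p3,p4} W45={p12,p17} W56={p11}
C dims 6,6; δ0: rk 5, SNF 1^5
Ȟ^0: (6−5)−0=1 ⇒ Z
Ȟ^1: (6−0)−5=1 ⇒ Z
Ȟ^2: (0−0)−0=0 ⇒ 0

Ȟ^0(U;F) ≅ Z,  Ȟ^1(U;F) ≅ Z,  Ȟ^2(U;F) ≅ 0


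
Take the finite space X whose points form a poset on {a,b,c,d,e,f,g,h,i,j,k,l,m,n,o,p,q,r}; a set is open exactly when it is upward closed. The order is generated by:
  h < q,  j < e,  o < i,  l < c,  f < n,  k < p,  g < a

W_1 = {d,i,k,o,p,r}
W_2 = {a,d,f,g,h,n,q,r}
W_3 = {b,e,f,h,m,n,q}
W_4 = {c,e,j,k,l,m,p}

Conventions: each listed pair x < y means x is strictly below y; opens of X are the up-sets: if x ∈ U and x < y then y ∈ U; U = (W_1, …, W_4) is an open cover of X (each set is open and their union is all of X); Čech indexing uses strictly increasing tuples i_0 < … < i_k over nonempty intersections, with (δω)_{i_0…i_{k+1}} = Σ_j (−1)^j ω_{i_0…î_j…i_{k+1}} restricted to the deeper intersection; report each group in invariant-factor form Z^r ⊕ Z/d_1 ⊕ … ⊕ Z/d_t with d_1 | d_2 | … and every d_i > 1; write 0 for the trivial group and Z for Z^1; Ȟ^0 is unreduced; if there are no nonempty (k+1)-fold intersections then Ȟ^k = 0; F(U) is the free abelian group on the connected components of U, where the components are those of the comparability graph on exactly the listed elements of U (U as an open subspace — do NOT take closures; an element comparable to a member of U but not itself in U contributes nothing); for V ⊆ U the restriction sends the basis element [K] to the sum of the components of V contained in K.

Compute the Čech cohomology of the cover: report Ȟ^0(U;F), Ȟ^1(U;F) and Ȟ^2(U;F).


Ȟ^0(U;F) ≅ Z^11, Ȟ^1(U;F) ≅ 0, Ȟ^2(U;F) ≅ 0

nonempty overlaps:
  W12={d,r} W14={k,p} W23={f,h,n,q} W34={e,m}
components per intersection:
  W1: {d} {i,o} {k,p} {r}
  W2: {a,g} {d} {f,n} {h,q} {r}
  W3: {b} {e} {f,n} {h,q} {m}
  W4: {c,l} {e,j} {k,p} {m}
  W12: {d} {r}
  W14: {k,p}
  W23: {f,n} {h,q}
  W34: {e} {m}
C dims 18,7; δ0: rk 7, SNF 1^7
degree 0: 18−7−0 = 11 → Ȟ^0 ≅ Z^11
degree 1: 7−0−7 = 0 → Ȟ^1 ≅ 0
degree 2: 0−0−0 = 0 → Ȟ^2 ≅ 0


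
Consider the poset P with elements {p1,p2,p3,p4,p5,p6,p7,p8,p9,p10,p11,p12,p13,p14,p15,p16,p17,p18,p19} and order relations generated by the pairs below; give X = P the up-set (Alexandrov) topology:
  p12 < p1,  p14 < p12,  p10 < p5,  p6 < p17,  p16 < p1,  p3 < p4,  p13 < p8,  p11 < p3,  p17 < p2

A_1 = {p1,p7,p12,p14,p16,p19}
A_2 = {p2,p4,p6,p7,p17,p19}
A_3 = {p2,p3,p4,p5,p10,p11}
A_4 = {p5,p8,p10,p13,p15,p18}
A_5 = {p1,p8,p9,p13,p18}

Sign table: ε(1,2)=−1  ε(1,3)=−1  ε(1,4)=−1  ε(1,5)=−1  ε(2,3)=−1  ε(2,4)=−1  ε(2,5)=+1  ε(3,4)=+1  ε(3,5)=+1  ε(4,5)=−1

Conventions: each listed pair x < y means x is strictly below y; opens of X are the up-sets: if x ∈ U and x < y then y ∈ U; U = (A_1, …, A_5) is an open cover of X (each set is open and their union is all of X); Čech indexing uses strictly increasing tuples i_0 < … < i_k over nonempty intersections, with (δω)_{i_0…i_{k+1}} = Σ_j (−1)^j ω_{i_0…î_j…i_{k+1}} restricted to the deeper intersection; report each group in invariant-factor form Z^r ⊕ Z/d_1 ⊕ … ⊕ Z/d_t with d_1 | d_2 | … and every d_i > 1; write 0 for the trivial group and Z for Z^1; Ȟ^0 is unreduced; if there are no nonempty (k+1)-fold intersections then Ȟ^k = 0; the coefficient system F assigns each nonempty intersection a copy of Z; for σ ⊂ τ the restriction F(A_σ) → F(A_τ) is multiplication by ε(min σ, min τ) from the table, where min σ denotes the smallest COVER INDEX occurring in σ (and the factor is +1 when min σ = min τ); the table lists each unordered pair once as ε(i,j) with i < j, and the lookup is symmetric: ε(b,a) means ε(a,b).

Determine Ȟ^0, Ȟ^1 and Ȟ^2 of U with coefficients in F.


Ȟ^0(U;F) ≅ Z, Ȟ^1(U;F) ≅ Z and Ȟ^2(U;F) ≅ 0

intersection data:
  A12={p7,p19} A15={p1} A23={p2,p4} A34={p5,p10} A45={p8,p13,p18}
C dims 5,5; δ0: rk 4, SNF 1^4
Ȟ^0 = (5 − 4) − 0 = 1, so Ȟ^0 ≅ Z
Ȟ^1 = (5 − 0) − 4 = 1, so Ȟ^1 ≅ Z
Ȟ^2 = (0 − 0) − 0 = 0, so Ȟ^2 ≅ 0


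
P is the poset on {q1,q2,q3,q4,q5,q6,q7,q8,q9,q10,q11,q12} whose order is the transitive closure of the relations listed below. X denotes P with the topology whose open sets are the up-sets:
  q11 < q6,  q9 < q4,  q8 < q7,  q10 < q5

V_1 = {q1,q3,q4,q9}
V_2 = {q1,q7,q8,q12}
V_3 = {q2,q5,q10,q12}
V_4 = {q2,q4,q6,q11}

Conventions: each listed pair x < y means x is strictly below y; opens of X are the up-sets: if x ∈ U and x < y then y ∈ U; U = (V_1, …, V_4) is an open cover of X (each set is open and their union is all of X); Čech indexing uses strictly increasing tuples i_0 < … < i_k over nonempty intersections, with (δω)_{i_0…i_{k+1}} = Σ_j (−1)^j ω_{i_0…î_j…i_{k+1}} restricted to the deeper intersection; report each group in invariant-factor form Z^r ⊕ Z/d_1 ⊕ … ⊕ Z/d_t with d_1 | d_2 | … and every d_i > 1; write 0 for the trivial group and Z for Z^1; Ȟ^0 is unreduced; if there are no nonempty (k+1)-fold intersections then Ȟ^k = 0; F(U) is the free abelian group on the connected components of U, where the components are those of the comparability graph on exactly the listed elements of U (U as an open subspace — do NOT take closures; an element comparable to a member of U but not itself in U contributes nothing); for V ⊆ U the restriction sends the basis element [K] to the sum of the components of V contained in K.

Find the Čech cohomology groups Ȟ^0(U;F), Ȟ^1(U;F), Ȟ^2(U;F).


cover nerve:
  V12={q1} V14={q4} V23={q12} V34={q2}
components per intersection:
  V1: {q1} {q3} {q4,q9}
  V2: {q1} {q7,q8} {q12}
  V3: {q2} {q5,q10} {q12}
  V4: {q2} {q4} {q6,q11}
  V12: {q1}
  V14: {q4}
  V23: {q12}
  V34: {q2}
C dims 12,4; δ0: rk 4, SNF 1^4
Ȟ^0: (12−4)−0=8 ⇒ Z^8
Ȟ^1: (4−0)−4=0 ⇒ 0
Ȟ^2: (0−0)−0=0 ⇒ 0

Ȟ^0(U;F) ≅ Z^8, Ȟ^1(U;F) ≅ 0 and Ȟ^2(U;F) ≅ 0


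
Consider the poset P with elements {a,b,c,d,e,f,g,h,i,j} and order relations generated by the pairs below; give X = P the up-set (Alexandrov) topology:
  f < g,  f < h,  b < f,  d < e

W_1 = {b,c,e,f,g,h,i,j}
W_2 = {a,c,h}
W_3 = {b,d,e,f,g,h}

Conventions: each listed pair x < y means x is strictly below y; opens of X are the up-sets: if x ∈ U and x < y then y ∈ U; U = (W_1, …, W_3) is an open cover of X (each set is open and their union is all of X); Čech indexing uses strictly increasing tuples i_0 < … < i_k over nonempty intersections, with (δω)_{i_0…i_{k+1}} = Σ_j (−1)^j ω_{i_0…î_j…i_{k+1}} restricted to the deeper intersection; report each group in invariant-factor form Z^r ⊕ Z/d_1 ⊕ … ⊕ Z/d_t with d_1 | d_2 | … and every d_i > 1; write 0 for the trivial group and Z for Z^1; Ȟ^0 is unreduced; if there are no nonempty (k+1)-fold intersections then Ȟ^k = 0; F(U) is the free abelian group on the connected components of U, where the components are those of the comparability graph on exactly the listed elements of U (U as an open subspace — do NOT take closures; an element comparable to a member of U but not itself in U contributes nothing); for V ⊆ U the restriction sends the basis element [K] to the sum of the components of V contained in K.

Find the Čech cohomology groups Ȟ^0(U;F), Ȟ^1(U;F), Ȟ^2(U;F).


nonempty overlaps:
  W12={c,h} W13={b,e,f,g,h} W23={h}
  W123={h}
components per intersection:
  W1: {b,f,g,h} {c} {e} {i} {j}
  W2: {a} {c} {h}
  W3: {b,f,g,h} {d,e}
  W12: {c} {h}
  W13: {b,f,g,h} {e}
  W23: {h}
  W123: {h}
C dims 10,5,1; δ0: rk 4, SNF 1^4; δ1: rk 1, SNF 1^1
degree 0: 10−4−0 = 6 → Ȟ^0 ≅ Z^6
degree 1: 5−1−4 = 0 → Ȟ^1 ≅ 0
degree 2: 1−0−1 = 0 → Ȟ^2 ≅ 0

Ȟ^0 ≅ Z^6,  Ȟ^1 ≅ 0,  Ȟ^2 ≅ 0


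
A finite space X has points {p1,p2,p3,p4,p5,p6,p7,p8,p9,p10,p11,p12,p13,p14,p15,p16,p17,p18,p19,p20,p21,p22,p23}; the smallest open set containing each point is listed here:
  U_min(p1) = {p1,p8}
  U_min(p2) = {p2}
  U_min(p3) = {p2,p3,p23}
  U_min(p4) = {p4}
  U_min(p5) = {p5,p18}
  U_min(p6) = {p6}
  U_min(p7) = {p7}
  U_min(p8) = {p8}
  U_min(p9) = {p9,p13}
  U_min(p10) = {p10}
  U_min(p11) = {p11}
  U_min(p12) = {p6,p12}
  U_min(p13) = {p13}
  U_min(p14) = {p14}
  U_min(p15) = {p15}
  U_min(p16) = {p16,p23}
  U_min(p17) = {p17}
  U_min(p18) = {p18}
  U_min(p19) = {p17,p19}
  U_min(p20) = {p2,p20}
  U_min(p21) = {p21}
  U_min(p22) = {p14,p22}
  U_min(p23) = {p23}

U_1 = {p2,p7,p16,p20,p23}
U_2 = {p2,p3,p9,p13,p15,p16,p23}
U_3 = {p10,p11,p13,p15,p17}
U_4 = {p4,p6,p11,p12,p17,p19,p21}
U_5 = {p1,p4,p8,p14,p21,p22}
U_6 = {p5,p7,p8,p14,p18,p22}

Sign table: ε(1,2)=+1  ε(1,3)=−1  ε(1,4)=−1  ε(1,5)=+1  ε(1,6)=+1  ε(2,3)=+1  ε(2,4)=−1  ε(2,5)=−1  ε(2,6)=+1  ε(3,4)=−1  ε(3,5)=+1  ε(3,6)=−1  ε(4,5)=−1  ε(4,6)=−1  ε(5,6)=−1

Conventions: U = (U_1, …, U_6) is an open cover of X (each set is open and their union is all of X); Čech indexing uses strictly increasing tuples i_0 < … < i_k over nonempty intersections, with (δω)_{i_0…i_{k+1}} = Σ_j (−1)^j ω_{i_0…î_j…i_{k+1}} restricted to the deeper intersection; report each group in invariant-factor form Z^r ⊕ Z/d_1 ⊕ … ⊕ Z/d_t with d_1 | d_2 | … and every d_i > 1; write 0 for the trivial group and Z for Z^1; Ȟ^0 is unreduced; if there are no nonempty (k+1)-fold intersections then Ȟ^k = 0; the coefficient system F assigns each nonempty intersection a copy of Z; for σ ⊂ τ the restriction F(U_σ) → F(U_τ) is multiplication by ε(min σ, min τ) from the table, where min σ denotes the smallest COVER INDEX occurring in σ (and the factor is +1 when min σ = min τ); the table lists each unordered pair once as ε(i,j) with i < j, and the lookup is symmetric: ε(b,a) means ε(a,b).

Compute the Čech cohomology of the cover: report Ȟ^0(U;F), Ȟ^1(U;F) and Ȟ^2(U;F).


Ȟ^0 = 0; Ȟ^1 = Z/2; Ȟ^2 = 0

nerve of the cover:
  U12={p2,p16,p23} U16={p7} U23={p13,p15} U34={p11,p17} U45={p4,p21} U56={p8,p14,p22}
C dims 6,6; δ0: rk 6, SNF 1^5·2
Ȟ^0 = (6 − 6) − 0 = 0, so Ȟ^0 ≅ 0
Ȟ^1 = (6 − 0) − 6 = 0 plus torsion [2], so Ȟ^1 ≅ Z/2
Ȟ^2 = (0 − 0) − 0 = 0, so Ȟ^2 ≅ 0


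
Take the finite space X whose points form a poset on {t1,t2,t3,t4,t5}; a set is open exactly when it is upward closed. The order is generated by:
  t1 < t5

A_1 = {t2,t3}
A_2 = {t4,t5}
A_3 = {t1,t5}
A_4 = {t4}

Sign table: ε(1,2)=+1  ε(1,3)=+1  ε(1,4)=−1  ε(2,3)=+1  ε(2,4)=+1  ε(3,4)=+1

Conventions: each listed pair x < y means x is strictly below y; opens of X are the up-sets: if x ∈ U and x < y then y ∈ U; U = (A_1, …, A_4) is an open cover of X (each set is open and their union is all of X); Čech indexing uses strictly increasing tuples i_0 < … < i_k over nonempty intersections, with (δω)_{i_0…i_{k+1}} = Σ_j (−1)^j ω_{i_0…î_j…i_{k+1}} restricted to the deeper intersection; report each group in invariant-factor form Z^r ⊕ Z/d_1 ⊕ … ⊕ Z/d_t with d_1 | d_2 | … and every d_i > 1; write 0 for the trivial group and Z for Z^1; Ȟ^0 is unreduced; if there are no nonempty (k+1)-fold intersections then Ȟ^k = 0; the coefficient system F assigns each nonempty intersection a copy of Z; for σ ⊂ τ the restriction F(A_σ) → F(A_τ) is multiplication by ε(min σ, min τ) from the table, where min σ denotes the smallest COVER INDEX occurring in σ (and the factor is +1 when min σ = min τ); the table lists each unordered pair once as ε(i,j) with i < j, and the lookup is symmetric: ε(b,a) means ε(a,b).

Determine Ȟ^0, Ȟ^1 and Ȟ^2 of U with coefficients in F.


Ȟ^0(U;F) ≅ Z^2,  Ȟ^1(U;F) ≅ 0,  Ȟ^2(U;F) ≅ 0

nonempty intersections:
  A23={t5} A24={t4}
C dims 4,2; δ0: rk 2, SNF 1^2
Ȟ^0: (4−2)−0=2 ⇒ Z^2
Ȟ^1: (2−0)−2=0 ⇒ 0
Ȟ^2: (0−0)−0=0 ⇒ 0


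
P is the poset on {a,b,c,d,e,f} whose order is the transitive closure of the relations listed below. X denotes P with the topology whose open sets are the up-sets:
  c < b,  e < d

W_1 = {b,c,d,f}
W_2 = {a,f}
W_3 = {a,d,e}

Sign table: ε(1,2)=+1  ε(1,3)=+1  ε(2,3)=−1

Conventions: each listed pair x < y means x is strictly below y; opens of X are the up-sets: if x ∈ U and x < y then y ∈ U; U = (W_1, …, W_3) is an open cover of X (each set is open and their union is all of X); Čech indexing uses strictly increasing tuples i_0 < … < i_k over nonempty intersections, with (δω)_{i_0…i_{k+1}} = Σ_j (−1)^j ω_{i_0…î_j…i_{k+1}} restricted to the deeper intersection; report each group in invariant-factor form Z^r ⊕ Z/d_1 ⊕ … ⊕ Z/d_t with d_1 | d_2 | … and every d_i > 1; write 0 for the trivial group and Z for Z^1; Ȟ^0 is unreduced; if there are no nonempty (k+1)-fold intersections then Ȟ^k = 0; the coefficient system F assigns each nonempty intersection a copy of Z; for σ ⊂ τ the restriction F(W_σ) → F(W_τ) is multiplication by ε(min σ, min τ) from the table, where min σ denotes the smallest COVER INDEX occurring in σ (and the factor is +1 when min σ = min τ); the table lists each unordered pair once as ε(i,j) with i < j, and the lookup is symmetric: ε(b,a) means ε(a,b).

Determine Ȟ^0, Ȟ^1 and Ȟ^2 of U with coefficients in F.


intersection data:
  W12={f} W13={d} W23={a}
C dims 3,3; δ0: rk 3, SNF 1^2·2
Ȟ^0 = (3 − 3) − 0 = 0, so Ȟ^0 ≅ 0
Ȟ^1 = (3 − 0) − 3 = 0 plus torsion [2], so Ȟ^1 ≅ Z/2
Ȟ^2 = (0 − 0) − 0 = 0, so Ȟ^2 ≅ 0

Ȟ^0(U;F) ≅ 0; Ȟ^1(U;F) ≅ Z/2; Ȟ^2(U;F) ≅ 0


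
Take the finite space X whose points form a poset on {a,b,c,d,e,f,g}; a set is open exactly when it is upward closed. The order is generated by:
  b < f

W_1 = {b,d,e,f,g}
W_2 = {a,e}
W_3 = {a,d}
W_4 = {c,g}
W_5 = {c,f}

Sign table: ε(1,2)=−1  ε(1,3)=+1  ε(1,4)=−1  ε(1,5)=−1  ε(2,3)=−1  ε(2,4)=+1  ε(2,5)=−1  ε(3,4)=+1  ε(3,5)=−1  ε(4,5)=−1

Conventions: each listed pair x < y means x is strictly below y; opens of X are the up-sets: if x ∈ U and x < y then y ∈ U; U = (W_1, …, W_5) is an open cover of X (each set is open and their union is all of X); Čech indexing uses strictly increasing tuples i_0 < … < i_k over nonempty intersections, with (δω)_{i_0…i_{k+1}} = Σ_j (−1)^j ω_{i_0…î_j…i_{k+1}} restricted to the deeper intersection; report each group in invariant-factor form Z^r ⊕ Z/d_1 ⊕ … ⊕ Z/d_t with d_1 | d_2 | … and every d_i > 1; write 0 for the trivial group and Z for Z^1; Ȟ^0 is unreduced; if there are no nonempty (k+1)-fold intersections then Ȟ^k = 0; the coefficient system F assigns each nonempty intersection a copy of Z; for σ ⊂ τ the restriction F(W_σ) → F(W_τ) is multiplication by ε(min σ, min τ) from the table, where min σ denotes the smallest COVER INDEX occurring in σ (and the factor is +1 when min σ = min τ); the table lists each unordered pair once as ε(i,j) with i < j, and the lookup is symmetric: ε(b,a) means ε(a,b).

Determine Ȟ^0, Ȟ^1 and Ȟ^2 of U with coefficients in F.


Ȟ^0(U;F) ≅ 0, Ȟ^1(U;F) ≅ Z ⊕ Z/2 and Ȟ^2(U;F) ≅ 0

nerve of the cover:
  W12={e} W13={d} W14={g} W15={f} W23={a} W45={c}
C dims 5,6; δ0: rk 5, SNF 1^4·2
Ȟ^0 = (5 − 5) − 0 = 0, so Ȟ^0 ≅ 0
Ȟ^1 = (6 − 0) − 5 = 1 plus torsion [2], so Ȟ^1 ≅ Z ⊕ Z/2
Ȟ^2 = (0 − 0) − 0 = 0, so Ȟ^2 ≅ 0


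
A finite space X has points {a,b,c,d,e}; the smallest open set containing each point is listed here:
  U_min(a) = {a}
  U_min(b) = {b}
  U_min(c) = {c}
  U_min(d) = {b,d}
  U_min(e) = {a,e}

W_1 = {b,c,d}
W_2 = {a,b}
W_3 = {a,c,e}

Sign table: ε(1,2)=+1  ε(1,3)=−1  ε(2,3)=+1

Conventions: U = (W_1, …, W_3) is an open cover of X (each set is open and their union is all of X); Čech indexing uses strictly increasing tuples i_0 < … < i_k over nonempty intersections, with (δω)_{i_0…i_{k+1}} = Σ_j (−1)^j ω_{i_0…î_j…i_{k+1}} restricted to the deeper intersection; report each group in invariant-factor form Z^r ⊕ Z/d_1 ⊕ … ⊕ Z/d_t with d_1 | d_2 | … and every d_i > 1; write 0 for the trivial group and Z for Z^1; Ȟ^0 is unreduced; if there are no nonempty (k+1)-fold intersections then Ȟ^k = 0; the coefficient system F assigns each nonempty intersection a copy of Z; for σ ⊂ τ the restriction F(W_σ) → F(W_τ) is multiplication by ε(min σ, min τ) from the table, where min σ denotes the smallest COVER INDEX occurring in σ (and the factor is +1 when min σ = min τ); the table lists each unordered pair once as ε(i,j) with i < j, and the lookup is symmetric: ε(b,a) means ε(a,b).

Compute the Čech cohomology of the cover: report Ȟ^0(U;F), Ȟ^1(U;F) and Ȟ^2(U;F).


cover nerve:
  W12={b} W13={c} W23={a}
C dims 3,3; δ0: rk 3, SNF 1^2·2
Ȟ^0: (3−3)−0=0 ⇒ 0
Ȟ^1: (3−0)−3=0 plus torsion [2] ⇒ Z/2
Ȟ^2: (0−0)−0=0 ⇒ 0

Ȟ^0 ≅ 0; Ȟ^1 ≅ Z/2; Ȟ^2 ≅ 0


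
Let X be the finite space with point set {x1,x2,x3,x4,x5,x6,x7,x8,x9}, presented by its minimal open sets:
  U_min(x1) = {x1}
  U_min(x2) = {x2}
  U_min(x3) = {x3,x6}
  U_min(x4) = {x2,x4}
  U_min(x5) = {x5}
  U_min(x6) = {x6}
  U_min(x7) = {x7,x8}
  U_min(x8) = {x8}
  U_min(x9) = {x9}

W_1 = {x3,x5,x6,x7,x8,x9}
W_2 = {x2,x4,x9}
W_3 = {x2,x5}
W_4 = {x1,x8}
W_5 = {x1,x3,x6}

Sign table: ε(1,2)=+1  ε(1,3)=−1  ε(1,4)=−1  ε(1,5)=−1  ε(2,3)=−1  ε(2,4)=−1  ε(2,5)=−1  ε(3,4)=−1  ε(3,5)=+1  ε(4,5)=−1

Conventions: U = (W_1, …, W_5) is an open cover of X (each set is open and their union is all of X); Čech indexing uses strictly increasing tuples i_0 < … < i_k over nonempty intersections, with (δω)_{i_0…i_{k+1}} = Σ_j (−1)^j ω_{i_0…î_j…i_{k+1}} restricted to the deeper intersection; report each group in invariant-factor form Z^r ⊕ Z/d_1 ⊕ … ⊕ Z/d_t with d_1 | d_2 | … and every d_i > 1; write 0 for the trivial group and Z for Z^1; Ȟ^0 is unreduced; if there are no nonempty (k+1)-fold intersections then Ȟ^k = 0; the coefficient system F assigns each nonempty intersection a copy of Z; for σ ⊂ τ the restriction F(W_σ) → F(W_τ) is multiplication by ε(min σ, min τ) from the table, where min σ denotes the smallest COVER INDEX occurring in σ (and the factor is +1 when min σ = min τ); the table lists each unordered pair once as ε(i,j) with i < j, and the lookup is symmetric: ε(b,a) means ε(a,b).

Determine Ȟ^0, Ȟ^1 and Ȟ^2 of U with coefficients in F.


nonempty intersections:
  W12={x9} W13={x5} W14={x8} W15={x3,x6} W23={x2} W45={x1}
C dims 5,6; δ0: rk 5, SNF 1^4·2
Ȟ^0: (5−5)−0=0 ⇒ 0
Ȟ^1: (6−0)−5=1 plus torsion [2] ⇒ Z ⊕ Z/2
Ȟ^2: (0−0)−0=0 ⇒ 0

Ȟ^0(U;F) ≅ 0; Ȟ^1(U;F) ≅ Z ⊕ Z/2; Ȟ^2(U;F) ≅ 0


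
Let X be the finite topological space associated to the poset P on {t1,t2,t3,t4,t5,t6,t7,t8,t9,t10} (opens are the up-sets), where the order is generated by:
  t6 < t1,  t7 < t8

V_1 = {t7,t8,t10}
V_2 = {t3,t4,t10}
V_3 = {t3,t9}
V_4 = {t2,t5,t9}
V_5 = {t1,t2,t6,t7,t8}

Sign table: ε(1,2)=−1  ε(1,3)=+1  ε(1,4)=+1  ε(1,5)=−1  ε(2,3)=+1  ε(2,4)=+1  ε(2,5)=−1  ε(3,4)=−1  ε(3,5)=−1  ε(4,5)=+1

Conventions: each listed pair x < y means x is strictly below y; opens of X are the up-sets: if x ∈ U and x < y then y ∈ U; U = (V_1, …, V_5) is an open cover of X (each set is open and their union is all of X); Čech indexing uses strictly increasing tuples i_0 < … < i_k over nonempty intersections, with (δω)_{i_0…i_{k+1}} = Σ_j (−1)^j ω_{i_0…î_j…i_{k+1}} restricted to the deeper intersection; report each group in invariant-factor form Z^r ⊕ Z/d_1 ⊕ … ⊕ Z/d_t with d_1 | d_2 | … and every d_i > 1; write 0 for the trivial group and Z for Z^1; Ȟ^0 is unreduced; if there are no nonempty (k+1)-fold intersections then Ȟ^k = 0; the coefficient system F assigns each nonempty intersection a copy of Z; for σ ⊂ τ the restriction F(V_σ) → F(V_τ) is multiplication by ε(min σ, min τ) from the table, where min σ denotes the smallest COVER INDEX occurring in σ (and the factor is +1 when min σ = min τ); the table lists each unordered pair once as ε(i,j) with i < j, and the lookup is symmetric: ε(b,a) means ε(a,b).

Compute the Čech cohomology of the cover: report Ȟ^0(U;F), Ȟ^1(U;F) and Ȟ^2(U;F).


cover nerve:
  V12={t10} V15={t7,t8} V23={t3} V34={t9} V45={t2}
C dims 5,5; δ0: rk 5, SNF 1^4·2
Ȟ^0: (5−5)−0=0 ⇒ 0
Ȟ^1: (5−0)−5=0 plus torsion [2] ⇒ Z/2
Ȟ^2: (0−0)−0=0 ⇒ 0

Ȟ^0 ≅ 0,  Ȟ^1 ≅ Z/2,  Ȟ^2 ≅ 0


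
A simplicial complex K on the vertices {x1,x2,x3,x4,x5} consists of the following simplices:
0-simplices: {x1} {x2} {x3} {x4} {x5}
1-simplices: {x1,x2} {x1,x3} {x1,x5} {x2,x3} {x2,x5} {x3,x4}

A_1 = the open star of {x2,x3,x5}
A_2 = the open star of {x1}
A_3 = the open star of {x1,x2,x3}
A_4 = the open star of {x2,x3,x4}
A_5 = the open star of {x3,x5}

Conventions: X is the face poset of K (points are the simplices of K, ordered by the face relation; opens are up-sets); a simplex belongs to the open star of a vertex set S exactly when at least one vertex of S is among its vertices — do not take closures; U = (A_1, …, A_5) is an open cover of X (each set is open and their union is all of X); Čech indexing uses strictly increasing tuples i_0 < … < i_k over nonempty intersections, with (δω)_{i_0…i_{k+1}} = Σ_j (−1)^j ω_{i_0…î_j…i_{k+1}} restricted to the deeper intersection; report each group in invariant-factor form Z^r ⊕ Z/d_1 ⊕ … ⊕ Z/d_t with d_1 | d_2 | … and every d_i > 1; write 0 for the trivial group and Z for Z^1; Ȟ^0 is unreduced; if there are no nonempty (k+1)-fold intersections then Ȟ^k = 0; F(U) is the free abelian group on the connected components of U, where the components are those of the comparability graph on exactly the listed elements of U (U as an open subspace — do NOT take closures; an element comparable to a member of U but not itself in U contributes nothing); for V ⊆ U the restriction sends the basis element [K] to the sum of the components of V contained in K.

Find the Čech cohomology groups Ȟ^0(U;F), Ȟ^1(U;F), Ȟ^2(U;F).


nerve of the cover:
  A1={{x2},{x3},{x5},{x1,x2},{x1,x3},{x1,x5},{x2,x3},{x2,x5},{x3,x4}} A2={{x1},{x1,x2},{x1,x3},{x1,x5}} A3={{x1},{x2},{x3},{x1,x2},{x1,x3},{x1,x5},{x2,x3},{x2,x5},{x3,x4}} A4={{x2},{x3},{x4},{x1,x2},{x1,x3},{x2,x3},{x2,x5},{x3,x4}} A5={{x3},{x5},{x1,x3},{x1,x5},{x2,x3},{x2,x5},{x3,x4}}
  A12={{x1,x2},{x1,x3},{x1,x5}} A13={{x2},{x3},{x1,x2},{x1,x3},{x1,x5},{x2,x3},{x2,x5},{x3,x4}} A14={{x2},{x3},{x1,x2},{x1,x3},{x2,x3},{x2,x5},{x3,x4}} A15={{x3},{x5},{x1,x3},{x1,x5},{x2,x3},{x2,x5},{x3,x4}} A23={{x1},{x1,x2},{x1,x3},{x1,x5}} A24={{x1,x2},{x1,x3}} A25={{x1,x3},{x1,x5}} A34={{x2},{x3},{x1,x2},{x1,x3},{x2,x3},{x2,x5},{x3,x4}} A35={{x3},{x1,x3},{x1,x5},{x2,x3},{x2,x5},{x3,x4}} A45={{x3},{x1,x3},{x2,x3},{x2,x5},{x3,x4}}
  A123={{x1,x2},{x1,x3},{x1,x5}} A124={{x1,x2},{x1,x3}} A125={{x1,x3},{x1,x5}} A134={{x2},{x3},{x1,x2},{x1,x3},{x2,x3},{x2,x5},{x3,x4}} A135={{x3},{x1,x3},{x1,x5},{x2,x3},{x2,x5},{x3,x4}} A145={{x3},{x1,x3},{x2,x3},{x2,x5},{x3,x4}} A234={{x1,x2},{x1,x3}} A235={{x1,x3},{x1,x5}} A245={{x1,x3}} A345={{x3},{x1,x3},{x2,x3},{x2,x5},{x3,x4}}
  A1234={{x1,x2},{x1,x3}} A1235={{x1,x3},{x1,x5}} A1245={{x1,x3}} A1345={{x3},{x1,x3},{x2,x3},{x2,x5},{x3,x4}} A2345={{x1,x3}}
  A12345={{x1,x3}}
components per intersection:
  A1: {{x2},{x3},{x5},{x1,x2},{x1,x3},{x1,x5},{x2,x3},{x2,x5},{x3,x4}}
  A2: {{x1},{x1,x2},{x1,x3},{x1,x5}}
  A3: {{x1},{x2},{x3},{x1,x2},{x1,x3},{x1,x5},{x2,x3},{x2,x5},{x3,x4}}
  A4: {{x2},{x3},{x4},{x1,x2},{x1,x3},{x2,x3},{x2,x5},{x3,x4}}
  A5: {{x3},{x1,x3},{x2,x3},{x3,x4}} {{x5},{x1,x5},{x2,x5}}
  A12: {{x1,x2}} {{x1,x3}} {{x1,x5}}
  A13: {{x2},{x3},{x1,x2},{x1,x3},{x2,x3},{x2,x5},{x3,x4}} {{x1,x5}}
  A14: {{x2},{x3},{x1,x2},{x1,x3},{x2,x3},{x2,x5},{x3,x4}}
  A15: {{x3},{x1,x3},{x2,x3},{x3,x4}} {{x5},{x1,x5},{x2,x5}}
  A23: {{x1},{x1,x2},{x1,x3},{x1,x5}}
  A24: {{x1,x2}} {{x1,x3}}
  A25: {{x1,x3}} {{x1,x5}}
  A34: {{x2},{x3},{x1,x2},{x1,x3},{x2,x3},{x2,x5},{x3,x4}}
  A35: {{x3},{x1,x3},{x2,x3},{x3,x4}} {{x1,x5}} {{x2,x5}}
  A45: {{x3},{x1,x3},{x2,x3},{x3,x4}} {{x2,x5}}
  A123: {{x1,x2}} {{x1,x3}} {{x1,x5}}
  A124: {{x1,x2}} {{x1,x3}}
  A125: {{x1,x3}} {{x1,x5}}
  A134: {{x2},{x3},{x1,x2},{x1,x3},{x2,x3},{x2,x5},{x3,x4}}
  A135: {{x3},{x1,x3},{x2,x3},{x3,x4}} {{x1,x5}} {{x2,x5}}
  A145: {{x3},{x1,x3},{x2,x3},{x3,x4}} {{x2,x5}}
  A234: {{x1,x2}} {{x1,x3}}
  A235: {{x1,x3}} {{x1,x5}}
  A245: {{x1,x3}}
  A345: {{x3},{x1,x3},{x2,x3},{x3,x4}} {{x2,x5}}
  A1234: {{x1,x2}} {{x1,x3}}
  A1235: {{x1,x3}} {{x1,x5}}
  A1245: {{x1,x3}}
  A1345: {{x3},{x1,x3},{x2,x3},{x3,x4}} {{x2,x5}}
  A2345: {{x1,x3}}
  A12345: {{x1,x3}}
C dims 6,19,20,8; δ0: rk 5, SNF 1^5; δ1: rk 13, SNF 1^13; δ2: rk 7, SNF 1^7
Ȟ^0 = (6 − 5) − 0 = 1, so Ȟ^0 ≅ Z
Ȟ^1 = (19 − 13) − 5 = 1, so Ȟ^1 ≅ Z
Ȟ^2 = (20 − 7) − 13 = 0, so Ȟ^2 ≅ 0

Ȟ^0 = Z, Ȟ^1 = Z and Ȟ^2 = 0


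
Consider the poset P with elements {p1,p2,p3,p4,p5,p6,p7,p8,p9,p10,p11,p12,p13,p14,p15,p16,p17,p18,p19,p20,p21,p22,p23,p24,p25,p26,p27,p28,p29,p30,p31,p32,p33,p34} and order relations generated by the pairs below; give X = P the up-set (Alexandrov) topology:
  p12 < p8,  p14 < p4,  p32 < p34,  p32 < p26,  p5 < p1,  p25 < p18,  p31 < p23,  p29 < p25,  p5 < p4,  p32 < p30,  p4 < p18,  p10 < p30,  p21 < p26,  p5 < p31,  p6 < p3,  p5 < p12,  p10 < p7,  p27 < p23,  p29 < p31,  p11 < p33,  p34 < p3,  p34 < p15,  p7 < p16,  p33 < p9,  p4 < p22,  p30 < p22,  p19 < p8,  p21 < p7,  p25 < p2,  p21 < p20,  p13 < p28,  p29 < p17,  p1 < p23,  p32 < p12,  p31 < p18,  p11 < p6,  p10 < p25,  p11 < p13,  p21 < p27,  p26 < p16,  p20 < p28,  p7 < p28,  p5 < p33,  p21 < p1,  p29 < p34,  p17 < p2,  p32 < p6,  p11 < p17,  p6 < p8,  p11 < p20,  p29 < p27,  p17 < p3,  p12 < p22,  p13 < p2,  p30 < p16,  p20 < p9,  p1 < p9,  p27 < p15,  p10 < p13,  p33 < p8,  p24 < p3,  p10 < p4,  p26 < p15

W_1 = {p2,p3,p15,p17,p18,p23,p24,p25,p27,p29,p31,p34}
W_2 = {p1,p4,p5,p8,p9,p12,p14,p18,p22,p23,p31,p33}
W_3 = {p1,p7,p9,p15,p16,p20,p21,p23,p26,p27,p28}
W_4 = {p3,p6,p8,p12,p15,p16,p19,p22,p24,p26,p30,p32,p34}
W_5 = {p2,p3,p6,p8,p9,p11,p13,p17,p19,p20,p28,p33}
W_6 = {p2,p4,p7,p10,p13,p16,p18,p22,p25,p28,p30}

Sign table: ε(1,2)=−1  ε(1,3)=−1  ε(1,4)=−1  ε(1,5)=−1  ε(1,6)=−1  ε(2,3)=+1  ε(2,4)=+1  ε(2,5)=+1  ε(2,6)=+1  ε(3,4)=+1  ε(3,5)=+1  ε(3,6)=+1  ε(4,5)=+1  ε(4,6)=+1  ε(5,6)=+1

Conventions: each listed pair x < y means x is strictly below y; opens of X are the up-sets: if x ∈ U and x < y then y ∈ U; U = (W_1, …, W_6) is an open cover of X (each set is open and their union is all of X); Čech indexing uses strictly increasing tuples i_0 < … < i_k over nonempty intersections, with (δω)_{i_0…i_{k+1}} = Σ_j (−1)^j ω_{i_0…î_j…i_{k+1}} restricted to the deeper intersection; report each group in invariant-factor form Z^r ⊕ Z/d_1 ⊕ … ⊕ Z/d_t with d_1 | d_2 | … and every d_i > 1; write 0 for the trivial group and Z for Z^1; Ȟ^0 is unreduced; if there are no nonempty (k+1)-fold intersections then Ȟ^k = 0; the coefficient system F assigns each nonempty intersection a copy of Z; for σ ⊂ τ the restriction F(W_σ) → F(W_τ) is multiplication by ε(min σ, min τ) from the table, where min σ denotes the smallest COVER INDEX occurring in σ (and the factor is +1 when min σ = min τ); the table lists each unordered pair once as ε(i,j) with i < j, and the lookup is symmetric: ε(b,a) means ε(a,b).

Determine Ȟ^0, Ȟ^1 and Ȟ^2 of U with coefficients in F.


Ȟ^0 ≅ Z, Ȟ^1 ≅ 0 and Ȟ^2 ≅ Z/2

nonempty overlaps:
  W12={p18,p23,p31} W13={p15,p23,p27} W14={p3,p15,p24,p34} W15={p2,p3,p17} W16={p2,p18,p25} W23={p1,p9,p23} W24={p8,p12,p22} W25={p8,p9,p33} W26={p4,p18,p22} W34={p15,p16,p26} W35={p9,p20,p28} W36={p7,p16,p28} W45={p3,p6,p8,p19} W46={p16,p22,p30} W56={p2,p13,p28}
  W123={p23} W126={p18} W134={p15} W145={p3} W156={p2} W235={p9} W245={p8} W246={p22} W346={p16} W356={p28}
C dims 6,15,10; δ0: rk 5, SNF 1^5; δ1: rk 10, SNF 1^9·2
degree 0: 6−5−0 = 1 → Ȟ^0 ≅ Z
degree 1: 15−10−5 = 0 → Ȟ^1 ≅ 0
degree 2: 10−0−10 = 0 plus torsion [2] → Ȟ^2 ≅ Z/2


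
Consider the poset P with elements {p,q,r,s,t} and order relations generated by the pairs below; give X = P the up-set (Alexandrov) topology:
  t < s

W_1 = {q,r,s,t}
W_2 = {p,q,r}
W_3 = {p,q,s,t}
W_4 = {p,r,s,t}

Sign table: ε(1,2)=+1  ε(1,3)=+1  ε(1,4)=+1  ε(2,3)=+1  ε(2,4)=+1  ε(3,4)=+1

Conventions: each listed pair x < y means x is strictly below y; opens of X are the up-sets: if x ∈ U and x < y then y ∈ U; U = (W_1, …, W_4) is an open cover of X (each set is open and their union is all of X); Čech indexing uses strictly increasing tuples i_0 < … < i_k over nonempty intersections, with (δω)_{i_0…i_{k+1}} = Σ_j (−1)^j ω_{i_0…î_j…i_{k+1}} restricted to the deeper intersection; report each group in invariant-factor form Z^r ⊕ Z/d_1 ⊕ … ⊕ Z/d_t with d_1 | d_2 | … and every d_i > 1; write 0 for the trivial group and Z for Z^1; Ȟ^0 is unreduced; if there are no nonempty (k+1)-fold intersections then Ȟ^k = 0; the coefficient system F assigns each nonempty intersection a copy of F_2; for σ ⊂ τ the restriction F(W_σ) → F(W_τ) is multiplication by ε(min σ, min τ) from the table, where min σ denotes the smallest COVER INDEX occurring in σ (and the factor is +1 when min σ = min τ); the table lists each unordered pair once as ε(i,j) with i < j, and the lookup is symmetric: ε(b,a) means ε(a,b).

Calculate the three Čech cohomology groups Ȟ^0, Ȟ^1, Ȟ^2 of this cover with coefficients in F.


nerve simplices:
  W12={q,r} W13={q,s,t} W14={r,s,t} W23={p,q} W24={p,r} W34={p,s,t}
  W123={q} W124={r} W134={s,t} W234={p}
C dims 4,6,4; δ0: rk_F2 3; δ1: rk_F2 3
degree 0: 4−3−0 = 1 → Ȟ^0 ≅ Z/2
degree 1: 6−3−3 = 0 → Ȟ^1 ≅ 0
degree 2: 4−0−3 = 1 → Ȟ^2 ≅ Z/2

Ȟ^0(U;F) ≅ Z/2,  Ȟ^1(U;F) ≅ 0,  Ȟ^2(U;F) ≅ Z/2


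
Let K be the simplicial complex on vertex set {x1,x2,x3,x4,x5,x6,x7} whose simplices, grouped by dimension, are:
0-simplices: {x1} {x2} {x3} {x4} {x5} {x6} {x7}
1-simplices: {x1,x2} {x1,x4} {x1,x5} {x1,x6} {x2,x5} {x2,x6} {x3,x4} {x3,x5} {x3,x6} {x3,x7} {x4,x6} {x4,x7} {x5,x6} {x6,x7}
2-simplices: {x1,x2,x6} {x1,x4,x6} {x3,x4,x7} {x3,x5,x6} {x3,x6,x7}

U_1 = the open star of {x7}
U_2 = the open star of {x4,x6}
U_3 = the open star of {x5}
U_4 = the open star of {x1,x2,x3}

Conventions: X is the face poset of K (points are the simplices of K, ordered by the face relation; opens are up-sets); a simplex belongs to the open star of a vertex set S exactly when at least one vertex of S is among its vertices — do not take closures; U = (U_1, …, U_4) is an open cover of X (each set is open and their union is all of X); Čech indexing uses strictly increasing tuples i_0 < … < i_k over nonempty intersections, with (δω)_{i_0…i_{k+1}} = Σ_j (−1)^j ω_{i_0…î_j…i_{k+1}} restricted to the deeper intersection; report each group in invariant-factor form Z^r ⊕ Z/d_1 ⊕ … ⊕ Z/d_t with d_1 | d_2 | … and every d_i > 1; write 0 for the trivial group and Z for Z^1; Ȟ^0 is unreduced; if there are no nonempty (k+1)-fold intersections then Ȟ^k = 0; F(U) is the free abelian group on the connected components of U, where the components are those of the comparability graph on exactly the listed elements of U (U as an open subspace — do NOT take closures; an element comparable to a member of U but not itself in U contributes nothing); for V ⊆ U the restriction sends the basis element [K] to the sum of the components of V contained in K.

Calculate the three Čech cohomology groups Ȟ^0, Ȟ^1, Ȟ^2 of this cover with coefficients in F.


Ȟ^0 ≅ Z, Ȟ^1 ≅ Z^3 and Ȟ^2 ≅ 0

nerve of the cover:
  U1={{x7},{x3,x7},{x4,x7},{x6,x7},{x3,x4,x7},{x3,x6,x7}} U2={{x4},{x6},{x1,x4},{x1,x6},{x2,x6},{x3,x4},{x3,x6},{x4,x6},{x4,x7},{x5,x6},{x6,x7},{x1,x2,x6},{x1,x4,x6},{x3,x4,x7},{x3,x5,x6},{x3,x6,x7}} U3={{x5},{x1,x5},{x2,x5},{x3,x5},{x5,x6},{x3,x5,x6}} U4={{x1},{x2},{x3},{x1,x2},{x1,x4},{x1,x5},{x1,x6},{x2,x5},{x2,x6},{x3,x4},{x3,x5},{x3,x6},{x3,x7},{x1,x2,x6},{x1,x4,x6},{x3,x4,x7},{x3,x5,x6},{x3,x6,x7}}
  U12={{x4,x7},{x6,x7},{x3,x4,x7},{x3,x6,x7}} U14={{x3,x7},{x3,x4,x7},{x3,x6,x7}} U23={{x5,x6},{x3,x5,x6}} U24={{x1,x4},{x1,x6},{x2,x6},{x3,x4},{x3,x6},{x1,x2,x6},{x1,x4,x6},{x3,x4,x7},{x3,x5,x6},{x3,x6,x7}} U34={{x1,x5},{x2,x5},{x3,x5},{x3,x5,x6}}
  U124={{x3,x4,x7},{x3,x6,x7}} U234={{x3,x5,x6}}
components per intersection:
  U1: {{x7},{x3,x7},{x4,x7},{x6,x7},{x3,x4,x7},{x3,x6,x7}}
  U2: {{x4},{x6},{x1,x4},{x1,x6},{x2,x6},{x3,x4},{x3,x6},{x4,x6},{x4,x7},{x5,x6},{x6,x7},{x1,x2,x6},{x1,x4,x6},{x3,x4,x7},{x3,x5,x6},{x3,x6,x7}}
  U3: {{x5},{x1,x5},{x2,x5},{x3,x5},{x5,x6},{x3,x5,x6}}
  U4: {{x1},{x2},{x1,x2},{x1,x4},{x1,x5},{x1,x6},{x2,x5},{x2,x6},{x1,x2,x6},{x1,x4,x6}} {{x3},{x3,x4},{x3,x5},{x3,x6},{x3,x7},{x3,x4,x7},{x3,x5,x6},{x3,x6,x7}}
  U12: {{x4,x7},{x3,x4,x7}} {{x6,x7},{x3,x6,x7}}
  U14: {{x3,x7},{x3,x4,x7},{x3,x6,x7}}
  U23: {{x5,x6},{x3,x5,x6}}
  U24: {{x1,x4},{x1,x6},{x2,x6},{x1,x2,x6},{x1,x4,x6}} {{x3,x4},{x3,x4,x7}} {{x3,x6},{x3,x5,x6},{x3,x6,x7}}
  U34: {{x1,x5}} {{x2,x5}} {{x3,x5},{x3,x5,x6}}
  U124: {{x3,x4,x7}} {{x3,x6,x7}}
  U234: {{x3,x5,x6}}
C dims 5,10,3; δ0: rk 4, SNF 1^4; δ1: rk 3, SNF 1^3
Ȟ^0 = (5 − 4) − 0 = 1, so Ȟ^0 ≅ Z
Ȟ^1 = (10 − 3) − 4 = 3, so Ȟ^1 ≅ Z^3
Ȟ^2 = (3 − 0) − 3 = 0, so Ȟ^2 ≅ 0


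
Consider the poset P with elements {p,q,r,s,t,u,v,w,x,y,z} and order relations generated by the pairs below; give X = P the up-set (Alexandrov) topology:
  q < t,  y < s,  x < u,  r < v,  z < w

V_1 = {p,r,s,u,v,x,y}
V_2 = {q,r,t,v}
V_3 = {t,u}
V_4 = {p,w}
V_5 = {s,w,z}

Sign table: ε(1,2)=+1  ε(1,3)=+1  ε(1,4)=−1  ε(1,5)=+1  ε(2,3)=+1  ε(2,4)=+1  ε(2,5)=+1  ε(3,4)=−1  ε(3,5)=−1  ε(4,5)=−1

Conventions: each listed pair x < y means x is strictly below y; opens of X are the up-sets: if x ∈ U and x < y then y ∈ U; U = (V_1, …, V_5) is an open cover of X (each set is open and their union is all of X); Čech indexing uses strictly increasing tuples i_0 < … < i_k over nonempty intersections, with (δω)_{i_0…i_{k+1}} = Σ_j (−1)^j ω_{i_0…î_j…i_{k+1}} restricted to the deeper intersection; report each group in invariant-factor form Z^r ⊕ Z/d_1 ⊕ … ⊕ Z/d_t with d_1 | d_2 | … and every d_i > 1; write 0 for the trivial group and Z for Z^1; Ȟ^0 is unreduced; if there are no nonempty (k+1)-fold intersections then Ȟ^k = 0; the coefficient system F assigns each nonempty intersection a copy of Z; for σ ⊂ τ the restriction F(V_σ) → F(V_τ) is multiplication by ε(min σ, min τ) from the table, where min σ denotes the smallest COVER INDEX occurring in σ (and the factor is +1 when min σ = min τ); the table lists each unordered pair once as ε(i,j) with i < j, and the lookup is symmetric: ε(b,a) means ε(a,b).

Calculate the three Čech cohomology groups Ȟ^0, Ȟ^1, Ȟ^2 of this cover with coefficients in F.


nonempty overlaps:
  V12={r,v} V13={u} V14={p} V15={s} V23={t} V45={w}
C dims 5,6; δ0: rk 4, SNF 1^4
degree 0: 5−4−0 = 1 → Ȟ^0 ≅ Z
degree 1: 6−0−4 = 2 → Ȟ^1 ≅ Z^2
degree 2: 0−0−0 = 0 → Ȟ^2 ≅ 0

Ȟ^0(U;F) ≅ Z, Ȟ^1(U;F) ≅ Z^2, Ȟ^2(U;F) ≅ 0


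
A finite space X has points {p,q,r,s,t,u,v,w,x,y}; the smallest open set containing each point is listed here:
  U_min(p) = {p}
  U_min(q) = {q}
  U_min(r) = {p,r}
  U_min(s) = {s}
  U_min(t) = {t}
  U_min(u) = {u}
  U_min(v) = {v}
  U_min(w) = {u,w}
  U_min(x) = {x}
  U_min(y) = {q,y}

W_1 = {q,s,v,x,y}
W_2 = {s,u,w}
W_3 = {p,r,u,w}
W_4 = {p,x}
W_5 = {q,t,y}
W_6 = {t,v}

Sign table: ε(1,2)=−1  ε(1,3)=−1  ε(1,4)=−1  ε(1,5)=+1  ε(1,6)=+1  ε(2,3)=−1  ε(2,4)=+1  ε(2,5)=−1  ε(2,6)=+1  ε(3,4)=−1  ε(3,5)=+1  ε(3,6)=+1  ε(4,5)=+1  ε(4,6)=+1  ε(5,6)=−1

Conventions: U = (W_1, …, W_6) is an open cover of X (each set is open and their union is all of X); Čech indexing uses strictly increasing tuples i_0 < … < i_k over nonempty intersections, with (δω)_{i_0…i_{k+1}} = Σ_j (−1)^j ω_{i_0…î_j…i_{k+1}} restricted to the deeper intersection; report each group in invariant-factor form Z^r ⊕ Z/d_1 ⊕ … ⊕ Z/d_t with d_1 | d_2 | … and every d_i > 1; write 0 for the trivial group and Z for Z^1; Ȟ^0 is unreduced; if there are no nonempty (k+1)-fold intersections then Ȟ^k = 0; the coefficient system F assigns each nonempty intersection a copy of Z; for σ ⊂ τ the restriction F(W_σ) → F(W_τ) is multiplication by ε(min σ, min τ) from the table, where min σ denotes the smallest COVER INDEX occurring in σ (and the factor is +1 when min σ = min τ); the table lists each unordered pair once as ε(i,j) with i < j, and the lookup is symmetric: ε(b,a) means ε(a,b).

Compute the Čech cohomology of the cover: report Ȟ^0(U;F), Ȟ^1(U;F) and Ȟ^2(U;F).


nerve of the cover:
  W12={s} W14={x} W15={q,y} W16={v} W23={u,w} W34={p} W56={t}
C dims 6,7; δ0: rk 6, SNF 1^5·2
Ȟ^0 = (6 − 6) − 0 = 0, so Ȟ^0 ≅ 0
Ȟ^1 = (7 − 0) − 6 = 1 plus torsion [2], so Ȟ^1 ≅ Z ⊕ Z/2
Ȟ^2 = (0 − 0) − 0 = 0, so Ȟ^2 ≅ 0

Ȟ^0 = 0,  Ȟ^1 = Z ⊕ Z/2,  Ȟ^2 = 0
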